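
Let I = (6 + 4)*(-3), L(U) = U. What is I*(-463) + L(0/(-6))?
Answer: 13890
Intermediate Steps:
I = -30 (I = 10*(-3) = -30)
I*(-463) + L(0/(-6)) = -30*(-463) + 0/(-6) = 13890 + 0*(-⅙) = 13890 + 0 = 13890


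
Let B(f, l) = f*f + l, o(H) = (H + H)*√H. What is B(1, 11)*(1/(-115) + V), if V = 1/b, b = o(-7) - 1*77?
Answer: 24*(-7*√7 + 96*I)/(805*(-11*I + 2*√7)) ≈ -0.23091 + 0.06088*I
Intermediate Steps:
o(H) = 2*H^(3/2) (o(H) = (2*H)*√H = 2*H^(3/2))
b = -77 - 14*I*√7 (b = 2*(-7)^(3/2) - 1*77 = 2*(-7*I*√7) - 77 = -14*I*√7 - 77 = -77 - 14*I*√7 ≈ -77.0 - 37.041*I)
B(f, l) = l + f² (B(f, l) = f² + l = l + f²)
V = 1/(-77 - 14*I*√7) ≈ -0.010547 + 0.0050733*I
B(1, 11)*(1/(-115) + V) = (11 + 1²)*(1/(-115) + I/(7*(-11*I + 2*√7))) = (11 + 1)*(-1/115 + I/(7*(-11*I + 2*√7))) = 12*(-1/115 + I/(7*(-11*I + 2*√7))) = -12/115 + 12*I/(7*(-11*I + 2*√7))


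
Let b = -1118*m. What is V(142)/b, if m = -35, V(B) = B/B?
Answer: 1/39130 ≈ 2.5556e-5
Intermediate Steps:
V(B) = 1
b = 39130 (b = -1118*(-35) = 39130)
V(142)/b = 1/39130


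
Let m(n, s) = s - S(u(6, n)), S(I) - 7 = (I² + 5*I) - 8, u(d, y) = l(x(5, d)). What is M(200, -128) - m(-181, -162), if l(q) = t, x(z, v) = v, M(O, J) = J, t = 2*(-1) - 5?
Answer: 47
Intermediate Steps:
t = -7 (t = -2 - 5 = -7)
l(q) = -7
u(d, y) = -7
S(I) = -1 + I² + 5*I (S(I) = 7 + ((I² + 5*I) - 8) = 7 + (-8 + I² + 5*I) = -1 + I² + 5*I)
m(n, s) = -13 + s (m(n, s) = s - (-1 + (-7)² + 5*(-7)) = s - (-1 + 49 - 35) = s - 1*13 = s - 13 = -13 + s)
M(200, -128) - m(-181, -162) = -128 - (-13 - 162) = -128 - 1*(-175) = -128 + 175 = 47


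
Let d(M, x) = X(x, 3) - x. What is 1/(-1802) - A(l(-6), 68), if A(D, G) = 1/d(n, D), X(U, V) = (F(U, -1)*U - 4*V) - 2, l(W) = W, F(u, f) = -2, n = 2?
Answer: -903/3604 ≈ -0.25056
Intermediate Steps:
X(U, V) = -2 - 4*V - 2*U (X(U, V) = (-2*U - 4*V) - 2 = (-4*V - 2*U) - 2 = -2 - 4*V - 2*U)
d(M, x) = -14 - 3*x (d(M, x) = (-2 - 4*3 - 2*x) - x = (-2 - 12 - 2*x) - x = (-14 - 2*x) - x = -14 - 3*x)
A(D, G) = 1/(-14 - 3*D)
1/(-1802) - A(l(-6), 68) = 1/(-1802) - (-1)/(14 + 3*(-6)) = -1/1802 - (-1)/(14 - 18) = -1/1802 - (-1)/(-4) = -1/1802 - (-1)*(-1)/4 = -1/1802 - 1*¼ = -1/1802 - ¼ = -903/3604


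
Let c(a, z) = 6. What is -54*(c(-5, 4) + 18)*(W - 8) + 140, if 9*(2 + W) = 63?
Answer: 4028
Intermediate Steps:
W = 5 (W = -2 + (⅑)*63 = -2 + 7 = 5)
-54*(c(-5, 4) + 18)*(W - 8) + 140 = -54*(6 + 18)*(5 - 8) + 140 = -1296*(-3) + 140 = -54*(-72) + 140 = 3888 + 140 = 4028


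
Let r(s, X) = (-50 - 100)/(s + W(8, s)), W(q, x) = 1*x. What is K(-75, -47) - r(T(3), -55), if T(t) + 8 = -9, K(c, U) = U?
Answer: -874/17 ≈ -51.412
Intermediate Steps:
T(t) = -17 (T(t) = -8 - 9 = -17)
W(q, x) = x
r(s, X) = -75/s (r(s, X) = (-50 - 100)/(s + s) = -150*1/(2*s) = -75/s)
K(-75, -47) - r(T(3), -55) = -47 - (-75)/(-17) = -47 - (-75)*(-1)/17 = -47 - 1*75/17 = -47 - 75/17 = -874/17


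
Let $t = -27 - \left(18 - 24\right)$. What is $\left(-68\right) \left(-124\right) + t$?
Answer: $8411$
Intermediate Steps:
$t = -21$ ($t = -27 - \left(18 - 24\right) = -27 - -6 = -27 + 6 = -21$)
$\left(-68\right) \left(-124\right) + t = \left(-68\right) \left(-124\right) - 21 = 8432 - 21 = 8411$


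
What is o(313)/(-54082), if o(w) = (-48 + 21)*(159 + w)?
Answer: 6372/27041 ≈ 0.23564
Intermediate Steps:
o(w) = -4293 - 27*w (o(w) = -27*(159 + w) = -4293 - 27*w)
o(313)/(-54082) = (-4293 - 27*313)/(-54082) = (-4293 - 8451)*(-1/54082) = -12744*(-1/54082) = 6372/27041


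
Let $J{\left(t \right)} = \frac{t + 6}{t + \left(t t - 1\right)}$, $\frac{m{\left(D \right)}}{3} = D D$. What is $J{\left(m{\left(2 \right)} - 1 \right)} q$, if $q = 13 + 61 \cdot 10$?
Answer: $\frac{10591}{131} \approx 80.847$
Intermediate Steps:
$m{\left(D \right)} = 3 D^{2}$ ($m{\left(D \right)} = 3 D D = 3 D^{2}$)
$q = 623$ ($q = 13 + 610 = 623$)
$J{\left(t \right)} = \frac{6 + t}{-1 + t + t^{2}}$ ($J{\left(t \right)} = \frac{6 + t}{t + \left(t^{2} - 1\right)} = \frac{6 + t}{t + \left(-1 + t^{2}\right)} = \frac{6 + t}{-1 + t + t^{2}}$)
$J{\left(m{\left(2 \right)} - 1 \right)} q = \frac{6 - \left(1 - 3 \cdot 2^{2}\right)}{-1 - \left(1 - 3 \cdot 2^{2}\right) + \left(3 \cdot 2^{2} - 1\right)^{2}} \cdot 623 = \frac{6 + \left(3 \cdot 4 - 1\right)}{-1 + \left(3 \cdot 4 - 1\right) + \left(3 \cdot 4 - 1\right)^{2}} \cdot 623 = \frac{6 + \left(12 - 1\right)}{-1 + \left(12 - 1\right) + \left(12 - 1\right)^{2}} \cdot 623 = \frac{6 + 11}{-1 + 11 + 11^{2}} \cdot 623 = \frac{1}{-1 + 11 + 121} \cdot 17 \cdot 623 = \frac{1}{131} \cdot 17 \cdot 623 = \frac{17}{131} \cdot 623 = \frac{10591}{131}$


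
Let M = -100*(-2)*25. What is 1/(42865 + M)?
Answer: 1/47865 ≈ 2.0892e-5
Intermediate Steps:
M = 5000 (M = -20*(-10)*25 = 200*25 = 5000)
1/(42865 + M) = 1/(42865 + 5000) = 1/47865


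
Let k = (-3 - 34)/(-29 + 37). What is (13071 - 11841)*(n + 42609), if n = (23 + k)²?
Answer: 1690379775/32 ≈ 5.2824e+7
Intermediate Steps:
k = -37/8 ≈ -4.6250
n = 21609/64 (n = (23 - 37/8)² = (147/8)² = 21609/64 ≈ 337.64)
(13071 - 11841)*(n + 42609) = (13071 - 11841)*(21609/64 + 42609) = 1230*(2748585/64) = 1690379775/32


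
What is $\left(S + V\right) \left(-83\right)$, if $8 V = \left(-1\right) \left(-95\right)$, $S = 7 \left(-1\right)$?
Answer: $- \frac{3237}{8} \approx -404.63$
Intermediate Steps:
$S = -7$
$V = \frac{95}{8}$ ($V = \frac{\left(-1\right) \left(-95\right)}{8} = \frac{1}{8} \cdot 95 = \frac{95}{8} \approx 11.875$)
$\left(S + V\right) \left(-83\right) = \left(-7 + \frac{95}{8}\right) \left(-83\right) = \frac{39}{8} \left(-83\right) = - \frac{3237}{8}$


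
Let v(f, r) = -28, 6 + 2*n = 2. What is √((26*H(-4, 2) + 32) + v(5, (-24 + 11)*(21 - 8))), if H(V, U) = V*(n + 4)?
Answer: 2*I*√51 ≈ 14.283*I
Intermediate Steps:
n = -2 (n = -3 + (½)*2 = -3 + 1 = -2)
H(V, U) = 2*V (H(V, U) = V*(-2 + 4) = V*2 = 2*V)
√((26*H(-4, 2) + 32) + v(5, (-24 + 11)*(21 - 8))) = √((26*(2*(-4)) + 32) - 28) = √((26*(-8) + 32) - 28) = √((-208 + 32) - 28) = √(-176 - 28) = √(-204) = 2*I*√51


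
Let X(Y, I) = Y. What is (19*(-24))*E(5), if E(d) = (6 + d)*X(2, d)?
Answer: -10032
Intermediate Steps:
E(d) = 12 + 2*d (E(d) = (6 + d)*2 = 12 + 2*d)
(19*(-24))*E(5) = (19*(-24))*(12 + 2*5) = -456*(12 + 10) = -456*22 = -10032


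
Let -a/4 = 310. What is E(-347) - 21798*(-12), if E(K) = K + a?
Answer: 259989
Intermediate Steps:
a = -1240 (a = -4*310 = -1240)
E(K) = -1240 + K (E(K) = K - 1240 = -1240 + K)
E(-347) - 21798*(-12) = (-1240 - 347) - 21798*(-12) = -1587 - 1*(-261576) = -1587 + 261576 = 259989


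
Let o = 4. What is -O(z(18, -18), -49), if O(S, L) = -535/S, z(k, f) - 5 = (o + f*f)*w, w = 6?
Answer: 535/1973 ≈ 0.27116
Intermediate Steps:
z(k, f) = 29 + 6*f**2 (z(k, f) = 5 + (4 + f*f)*6 = 5 + (4 + f**2)*6 = 5 + (24 + 6*f**2) = 29 + 6*f**2)
-O(z(18, -18), -49) = -(-535)/(29 + 6*(-18)**2) = -(-535)/(29 + 6*324) = -(-535)/(29 + 1944) = -(-535)/1973 = -1*(-535/1973) = 535/1973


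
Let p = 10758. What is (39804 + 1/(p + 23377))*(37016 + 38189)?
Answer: 20436350206181/6827 ≈ 2.9935e+9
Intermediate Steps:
(39804 + 1/(p + 23377))*(37016 + 38189) = (39804 + 1/(10758 + 23377))*(37016 + 38189) = (39804 + 1/34135)*75205 = (1358709541/34135)*75205 = 20436350206181/6827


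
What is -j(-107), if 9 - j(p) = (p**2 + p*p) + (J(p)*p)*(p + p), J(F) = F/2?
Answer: -1202154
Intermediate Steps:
J(F) = F/2 (J(F) = F*(1/2) = F/2)
j(p) = 9 - p**3 - 2*p**2 (j(p) = 9 - ((p**2 + p*p) + ((p/2)*p)*(p + p)) = 9 - ((p**2 + p**2) + (p**2/2)*(2*p)) = 9 - (2*p**2 + p**3) = 9 - (p**3 + 2*p**2) = 9 + (-p**3 - 2*p**2) = 9 - p**3 - 2*p**2)
-j(-107) = -(9 - 1*(-107)**3 - 2*(-107)**2) = -(9 - 1*(-1225043) - 2*11449) = -(9 + 1225043 - 22898) = -1*1202154 = -1202154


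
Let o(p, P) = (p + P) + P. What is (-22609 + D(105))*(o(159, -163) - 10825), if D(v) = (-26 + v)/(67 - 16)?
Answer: 4224518720/17 ≈ 2.4850e+8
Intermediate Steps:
D(v) = -26/51 + v/51 (D(v) = (-26 + v)/51 = (-26 + v)*(1/51) = -26/51 + v/51)
o(p, P) = p + 2*P (o(p, P) = (P + p) + P = p + 2*P)
(-22609 + D(105))*(o(159, -163) - 10825) = (-22609 + (-26/51 + (1/51)*105))*((159 + 2*(-163)) - 10825) = (-22609 + (-26/51 + 35/17))*((159 - 326) - 10825) = (-22609 + 79/51)*(-167 - 10825) = -1152980/51*(-10992) = 4224518720/17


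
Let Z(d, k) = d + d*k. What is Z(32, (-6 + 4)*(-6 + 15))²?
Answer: 295936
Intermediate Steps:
Z(32, (-6 + 4)*(-6 + 15))² = (32*(1 + (-6 + 4)*(-6 + 15)))² = (32*(1 - 2*9))² = (32*(1 - 18))² = (32*(-17))² = (-544)² = 295936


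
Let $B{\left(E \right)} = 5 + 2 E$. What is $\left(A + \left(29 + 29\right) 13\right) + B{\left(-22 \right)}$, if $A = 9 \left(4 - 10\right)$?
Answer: $661$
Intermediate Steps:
$A = -54$ ($A = 9 \left(-6\right) = -54$)
$\left(A + \left(29 + 29\right) 13\right) + B{\left(-22 \right)} = \left(-54 + \left(29 + 29\right) 13\right) + \left(5 + 2 \left(-22\right)\right) = \left(-54 + 58 \cdot 13\right) + \left(5 - 44\right) = \left(-54 + 754\right) - 39 = 700 - 39 = 661$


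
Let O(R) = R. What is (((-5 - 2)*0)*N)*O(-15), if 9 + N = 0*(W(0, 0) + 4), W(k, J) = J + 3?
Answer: 0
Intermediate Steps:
W(k, J) = 3 + J
N = -9 (N = -9 + 0*((3 + 0) + 4) = -9 + 0*(3 + 4) = -9 + 0*7 = -9 + 0 = -9)
(((-5 - 2)*0)*N)*O(-15) = (((-5 - 2)*0)*(-9))*(-15) = (-7*0*(-9))*(-15) = (0*(-9))*(-15) = 0*(-15) = 0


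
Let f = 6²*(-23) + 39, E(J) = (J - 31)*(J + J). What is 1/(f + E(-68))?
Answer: 1/12675 ≈ 7.8895e-5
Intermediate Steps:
E(J) = 2*J*(-31 + J) (E(J) = (-31 + J)*(2*J) = 2*J*(-31 + J))
f = -789 (f = 36*(-23) + 39 = -828 + 39 = -789)
1/(f + E(-68)) = 1/(-789 + 2*(-68)*(-31 - 68)) = 1/(-789 + 2*(-68)*(-99)) = 1/(-789 + 13464) = 1/12675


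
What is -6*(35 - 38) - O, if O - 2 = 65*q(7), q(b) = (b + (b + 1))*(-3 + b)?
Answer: -3884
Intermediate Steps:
q(b) = (1 + 2*b)*(-3 + b) (q(b) = (b + (1 + b))*(-3 + b) = (1 + 2*b)*(-3 + b))
O = 3902 (O = 2 + 65*(-3 - 5*7 + 2*7**2) = 2 + 65*(-3 - 35 + 2*49) = 2 + 65*(-3 - 35 + 98) = 2 + 65*60 = 2 + 3900 = 3902)
-6*(35 - 38) - O = -6*(35 - 38) - 1*3902 = -6*(-3) - 3902 = 18 - 3902 = -3884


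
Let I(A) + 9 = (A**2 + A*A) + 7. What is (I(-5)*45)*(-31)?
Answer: -66960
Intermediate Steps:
I(A) = -2 + 2*A**2 (I(A) = -9 + ((A**2 + A*A) + 7) = -9 + ((A**2 + A**2) + 7) = -9 + (2*A**2 + 7) = -9 + (7 + 2*A**2) = -2 + 2*A**2)
(I(-5)*45)*(-31) = ((-2 + 2*(-5)**2)*45)*(-31) = ((-2 + 2*25)*45)*(-31) = ((-2 + 50)*45)*(-31) = (48*45)*(-31) = 2160*(-31) = -66960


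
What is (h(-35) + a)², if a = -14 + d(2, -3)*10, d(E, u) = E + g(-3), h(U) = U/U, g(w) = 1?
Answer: 289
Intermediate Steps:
h(U) = 1
d(E, u) = 1 + E (d(E, u) = E + 1 = 1 + E)
a = 16 (a = -14 + (1 + 2)*10 = -14 + 3*10 = -14 + 30 = 16)
(h(-35) + a)² = (1 + 16)² = 17² = 289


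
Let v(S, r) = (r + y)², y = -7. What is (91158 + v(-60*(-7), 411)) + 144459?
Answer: 398833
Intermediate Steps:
v(S, r) = (-7 + r)² (v(S, r) = (r - 7)² = (-7 + r)²)
(91158 + v(-60*(-7), 411)) + 144459 = (91158 + (-7 + 411)²) + 144459 = (91158 + 404²) + 144459 = (91158 + 163216) + 144459 = 254374 + 144459 = 398833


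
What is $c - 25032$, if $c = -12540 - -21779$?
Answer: $-15793$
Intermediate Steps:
$c = 9239$ ($c = -12540 + 21779 = 9239$)
$c - 25032 = 9239 - 25032 = -15793$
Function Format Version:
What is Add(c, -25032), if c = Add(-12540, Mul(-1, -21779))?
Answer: -15793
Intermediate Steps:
c = 9239 (c = Add(-12540, 21779) = 9239)
Add(c, -25032) = Add(9239, -25032) = -15793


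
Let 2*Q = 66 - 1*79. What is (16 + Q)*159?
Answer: 3021/2 ≈ 1510.5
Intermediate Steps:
Q = -13/2 (Q = (66 - 1*79)/2 = (66 - 79)/2 = (1/2)*(-13) = -13/2 ≈ -6.5000)
(16 + Q)*159 = (16 - 13/2)*159 = (19/2)*159 = 3021/2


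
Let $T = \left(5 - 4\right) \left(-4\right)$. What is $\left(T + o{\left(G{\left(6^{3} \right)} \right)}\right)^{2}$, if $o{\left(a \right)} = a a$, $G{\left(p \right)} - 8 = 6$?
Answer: $36864$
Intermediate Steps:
$T = -4$ ($T = 1 \left(-4\right) = -4$)
$G{\left(p \right)} = 14$ ($G{\left(p \right)} = 8 + 6 = 14$)
$o{\left(a \right)} = a^{2}$
$\left(T + o{\left(G{\left(6^{3} \right)} \right)}\right)^{2} = \left(-4 + 14^{2}\right)^{2} = \left(-4 + 196\right)^{2} = 192^{2} = 36864$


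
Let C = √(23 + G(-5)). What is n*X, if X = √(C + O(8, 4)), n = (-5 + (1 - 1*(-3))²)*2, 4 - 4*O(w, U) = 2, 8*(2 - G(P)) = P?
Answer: 11*√(2 + √410) ≈ 51.885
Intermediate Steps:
G(P) = 2 - P/8
O(w, U) = ½ (O(w, U) = 1 - ¼*2 = 1 - ½ = ½)
C = √410/4 (C = √(23 + (2 - ⅛*(-5))) = √(23 + (2 + 5/8)) = √(23 + 21/8) = √(205/8) = √410/4 ≈ 5.0621)
n = 22 (n = (-5 + (1 + 3)²)*2 = (-5 + 4²)*2 = (-5 + 16)*2 = 11*2 = 22)
X = √(½ + √410/4) (X = √(√410/4 + ½) = √(½ + √410/4) ≈ 2.3584)
n*X = 22*(√(2 + √410)/2) = 11*√(2 + √410)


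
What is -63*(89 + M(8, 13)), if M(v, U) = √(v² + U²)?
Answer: -5607 - 63*√233 ≈ -6568.7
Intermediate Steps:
M(v, U) = √(U² + v²)
-63*(89 + M(8, 13)) = -63*(89 + √(13² + 8²)) = -63*(89 + √(169 + 64)) = -63*(89 + √233) = -5607 - 63*√233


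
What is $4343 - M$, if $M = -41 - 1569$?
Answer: $5953$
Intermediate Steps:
$M = -1610$
$4343 - M = 4343 - -1610 = 4343 + 1610 = 5953$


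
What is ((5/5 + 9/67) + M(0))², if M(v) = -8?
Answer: 211600/4489 ≈ 47.137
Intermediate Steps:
((5/5 + 9/67) + M(0))² = ((5/5 + 9/67) - 8)² = ((5*(⅕) + 9*(1/67)) - 8)² = ((1 + 9/67) - 8)² = (76/67 - 8)² = (-460/67)² = 211600/4489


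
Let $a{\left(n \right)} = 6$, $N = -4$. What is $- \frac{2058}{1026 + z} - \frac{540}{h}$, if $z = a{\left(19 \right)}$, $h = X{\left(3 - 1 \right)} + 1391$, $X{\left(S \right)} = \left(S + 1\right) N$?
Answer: $- \frac{565877}{237188} \approx -2.3858$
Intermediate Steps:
$X{\left(S \right)} = -4 - 4 S$ ($X{\left(S \right)} = \left(S + 1\right) \left(-4\right) = \left(1 + S\right) \left(-4\right) = -4 - 4 S$)
$h = 1379$ ($h = \left(-4 - 4 \left(3 - 1\right)\right) + 1391 = \left(-4 - 8\right) + 1391 = -12 + 1391 = 1379$)
$z = 6$
$- \frac{2058}{1026 + z} - \frac{540}{h} = - \frac{2058}{1026 + 6} - \frac{540}{1379} = - \frac{2058}{1032} - \frac{540}{1379} = \left(-2058\right) \frac{1}{1032} - \frac{540}{1379} = - \frac{343}{172} - \frac{540}{1379} = - \frac{565877}{237188}$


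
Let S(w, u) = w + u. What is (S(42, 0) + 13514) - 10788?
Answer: 2768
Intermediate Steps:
S(w, u) = u + w
(S(42, 0) + 13514) - 10788 = ((0 + 42) + 13514) - 10788 = (42 + 13514) - 10788 = 13556 - 10788 = 2768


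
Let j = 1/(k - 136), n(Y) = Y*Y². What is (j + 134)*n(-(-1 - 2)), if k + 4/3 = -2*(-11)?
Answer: 1251747/346 ≈ 3617.8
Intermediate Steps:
k = 62/3 (k = -4/3 - 2*(-11) = -4/3 + 22 = 62/3 ≈ 20.667)
n(Y) = Y³
j = -3/346 (j = 1/(62/3 - 136) = 1/(-346/3) = -3/346 ≈ -0.0086705)
(j + 134)*n(-(-1 - 2)) = (-3/346 + 134)*(-(-1 - 2))³ = 46361*(-1*(-3))³/346 = (46361/346)*3³ = (46361/346)*27 = 1251747/346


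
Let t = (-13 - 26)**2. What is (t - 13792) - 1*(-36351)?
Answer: 24080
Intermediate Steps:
t = 1521 (t = (-39)**2 = 1521)
(t - 13792) - 1*(-36351) = (1521 - 13792) - 1*(-36351) = -12271 + 36351 = 24080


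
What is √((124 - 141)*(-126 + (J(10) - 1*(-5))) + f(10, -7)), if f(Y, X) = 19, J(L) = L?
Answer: √1906 ≈ 43.658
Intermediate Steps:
√((124 - 141)*(-126 + (J(10) - 1*(-5))) + f(10, -7)) = √((124 - 141)*(-126 + (10 - 1*(-5))) + 19) = √(-17*(-126 + (10 + 5)) + 19) = √(-17*(-126 + 15) + 19) = √(-17*(-111) + 19) = √(1887 + 19) = √1906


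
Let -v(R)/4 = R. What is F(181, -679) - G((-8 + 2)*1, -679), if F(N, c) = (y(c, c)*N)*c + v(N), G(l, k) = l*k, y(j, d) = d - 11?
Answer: 84795512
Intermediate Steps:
y(j, d) = -11 + d
v(R) = -4*R
G(l, k) = k*l
F(N, c) = -4*N + N*c*(-11 + c) (F(N, c) = ((-11 + c)*N)*c - 4*N = (N*(-11 + c))*c - 4*N = N*c*(-11 + c) - 4*N = -4*N + N*c*(-11 + c))
F(181, -679) - G((-8 + 2)*1, -679) = 181*(-4 - 679*(-11 - 679)) - (-679)*(-8 + 2)*1 = 181*(-4 - 679*(-690)) - (-679)*(-6*1) = 181*(-4 + 468510) - (-679)*(-6) = 181*468506 - 1*4074 = 84799586 - 4074 = 84795512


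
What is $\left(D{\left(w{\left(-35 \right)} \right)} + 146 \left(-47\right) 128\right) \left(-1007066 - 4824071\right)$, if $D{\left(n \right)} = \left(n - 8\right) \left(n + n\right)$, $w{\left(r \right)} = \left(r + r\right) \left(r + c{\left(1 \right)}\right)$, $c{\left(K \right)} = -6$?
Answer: $-90671521351528$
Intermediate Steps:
$w{\left(r \right)} = 2 r \left(-6 + r\right)$ ($w{\left(r \right)} = \left(r + r\right) \left(r - 6\right) = 2 r \left(-6 + r\right)$)
$D{\left(n \right)} = 2 n \left(-8 + n\right)$ ($D{\left(n \right)} = \left(-8 + n\right) 2 n = 2 n \left(-8 + n\right)$)
$\left(D{\left(w{\left(-35 \right)} \right)} + 146 \left(-47\right) 128\right) \left(-1007066 - 4824071\right) = \left(2 \cdot 2 \left(-35\right) \left(-6 - 35\right) \left(-8 + 2 \left(-35\right) \left(-6 - 35\right)\right) + 146 \left(-47\right) 128\right) \left(-1007066 - 4824071\right) = \left(2 \cdot 2 \left(-35\right) \left(-41\right) \left(-8 + 2 \left(-35\right) \left(-41\right)\right) - 878336\right) \left(-5831137\right) = \left(2 \cdot 2870 \left(-8 + 2870\right) - 878336\right) \left(-5831137\right) = \left(2 \cdot 2870 \cdot 2862 - 878336\right) \left(-5831137\right) = \left(16427880 - 878336\right) \left(-5831137\right) = 15549544 \left(-5831137\right) = -90671521351528$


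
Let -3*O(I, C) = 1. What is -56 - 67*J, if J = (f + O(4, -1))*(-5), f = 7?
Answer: 6532/3 ≈ 2177.3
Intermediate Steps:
O(I, C) = -⅓ (O(I, C) = -⅓*1 = -⅓)
J = -100/3 (J = (7 - ⅓)*(-5) = (20/3)*(-5) = -100/3 ≈ -33.333)
-56 - 67*J = -56 - 67*(-100/3) = -56 + 6700/3 = 6532/3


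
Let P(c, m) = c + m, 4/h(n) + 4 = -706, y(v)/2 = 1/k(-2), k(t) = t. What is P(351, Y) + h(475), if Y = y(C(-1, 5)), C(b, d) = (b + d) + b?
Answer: 124248/355 ≈ 349.99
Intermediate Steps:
C(b, d) = d + 2*b
y(v) = -1 (y(v) = 2/(-2) = 2*(-½) = -1)
Y = -1
h(n) = -2/355 (h(n) = 4/(-4 - 706) = 4/(-710) = 4*(-1/710) = -2/355)
P(351, Y) + h(475) = (351 - 1) - 2/355 = 350 - 2/355 = 124248/355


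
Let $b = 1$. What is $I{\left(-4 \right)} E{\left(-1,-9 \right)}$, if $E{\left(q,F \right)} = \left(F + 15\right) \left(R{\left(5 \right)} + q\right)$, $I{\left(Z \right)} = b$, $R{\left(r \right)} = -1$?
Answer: $-12$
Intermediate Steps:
$I{\left(Z \right)} = 1$
$E{\left(q,F \right)} = \left(-1 + q\right) \left(15 + F\right)$ ($E{\left(q,F \right)} = \left(F + 15\right) \left(-1 + q\right) = \left(15 + F\right) \left(-1 + q\right) = \left(-1 + q\right) \left(15 + F\right)$)
$I{\left(-4 \right)} E{\left(-1,-9 \right)} = 1 \left(-15 - -9 + 15 \left(-1\right) - -9\right) = 1 \left(-15 + 9 - 15 + 9\right) = 1 \left(-12\right) = -12$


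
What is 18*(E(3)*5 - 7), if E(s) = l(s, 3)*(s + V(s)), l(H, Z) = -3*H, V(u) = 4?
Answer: -5796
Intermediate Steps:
E(s) = -3*s*(4 + s) (E(s) = (-3*s)*(s + 4) = (-3*s)*(4 + s) = -3*s*(4 + s))
18*(E(3)*5 - 7) = 18*(-3*3*(4 + 3)*5 - 7) = 18*(-3*3*7*5 - 7) = 18*(-63*5 - 7) = 18*(-315 - 7) = 18*(-322) = -5796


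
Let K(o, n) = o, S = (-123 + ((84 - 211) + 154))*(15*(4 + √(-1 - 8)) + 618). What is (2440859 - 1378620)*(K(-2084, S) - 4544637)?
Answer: -4829704368319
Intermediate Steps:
S = -65088 - 4320*I (S = (-123 + (-127 + 154))*(15*(4 + √(-9)) + 618) = (-123 + 27)*(15*(4 + 3*I) + 618) = -96*((60 + 45*I) + 618) = -96*(678 + 45*I) = -65088 - 4320*I ≈ -65088.0 - 4320.0*I)
(2440859 - 1378620)*(K(-2084, S) - 4544637) = (2440859 - 1378620)*(-2084 - 4544637) = 1062239*(-4546721) = -4829704368319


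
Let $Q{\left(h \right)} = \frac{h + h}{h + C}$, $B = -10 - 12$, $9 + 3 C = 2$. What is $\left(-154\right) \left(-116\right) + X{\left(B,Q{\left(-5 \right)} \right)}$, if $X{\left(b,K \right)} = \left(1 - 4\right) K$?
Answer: $\frac{196459}{11} \approx 17860.0$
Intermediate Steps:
$C = - \frac{7}{3}$ ($C = -3 + \frac{1}{3} \cdot 2 = -3 + \frac{2}{3} = - \frac{7}{3} \approx -2.3333$)
$B = -22$ ($B = -10 - 12 = -22$)
$Q{\left(h \right)} = \frac{2 h}{- \frac{7}{3} + h}$ ($Q{\left(h \right)} = \frac{h + h}{h - \frac{7}{3}} = \frac{2 h}{- \frac{7}{3} + h}$)
$X{\left(b,K \right)} = - 3 K$
$\left(-154\right) \left(-116\right) + X{\left(B,Q{\left(-5 \right)} \right)} = \left(-154\right) \left(-116\right) - 3 \cdot 6 \left(-5\right) \frac{1}{-7 + 3 \left(-5\right)} = 17864 - 3 \cdot 6 \left(-5\right) \frac{1}{-7 - 15} = 17864 - 3 \cdot 6 \left(-5\right) \frac{1}{-22} = 17864 - 3 \cdot 6 \left(-5\right) \left(- \frac{1}{22}\right) = 17864 - \frac{45}{11} = \frac{196459}{11}$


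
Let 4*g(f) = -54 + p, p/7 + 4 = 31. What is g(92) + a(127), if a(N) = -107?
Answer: -293/4 ≈ -73.250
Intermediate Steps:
p = 189 (p = -28 + 7*31 = -28 + 217 = 189)
g(f) = 135/4 (g(f) = (-54 + 189)/4 = (¼)*135 = 135/4)
g(92) + a(127) = 135/4 - 107 = -293/4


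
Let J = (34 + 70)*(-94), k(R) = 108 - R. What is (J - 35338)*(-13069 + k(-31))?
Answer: 583324020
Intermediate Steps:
J = -9776 (J = 104*(-94) = -9776)
(J - 35338)*(-13069 + k(-31)) = (-9776 - 35338)*(-13069 + (108 - 1*(-31))) = -45114*(-13069 + (108 + 31)) = -45114*(-13069 + 139) = -45114*(-12930) = 583324020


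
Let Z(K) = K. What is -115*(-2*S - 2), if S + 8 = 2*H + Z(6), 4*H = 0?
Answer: -230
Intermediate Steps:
H = 0 (H = (¼)*0 = 0)
S = -2 (S = -8 + (2*0 + 6) = -8 + (0 + 6) = -8 + 6 = -2)
-115*(-2*S - 2) = -115*(-2*(-2) - 2) = -115*(4 - 2) = -115*2 = -230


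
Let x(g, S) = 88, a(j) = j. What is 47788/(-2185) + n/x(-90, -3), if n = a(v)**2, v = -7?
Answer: -4098279/192280 ≈ -21.314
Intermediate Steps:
n = 49 (n = (-7)**2 = 49)
47788/(-2185) + n/x(-90, -3) = 47788/(-2185) + 49/88 = 47788*(-1/2185) + 49*(1/88) = -47788/2185 + 49/88 = -4098279/192280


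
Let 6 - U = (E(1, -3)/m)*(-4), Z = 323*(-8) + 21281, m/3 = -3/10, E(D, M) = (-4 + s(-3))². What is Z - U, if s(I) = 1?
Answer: 18731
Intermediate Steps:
E(D, M) = 9 (E(D, M) = (-4 + 1)² = (-3)² = 9)
m = -9/10 (m = 3*(-3/10) = -9/10 ≈ -0.90000)
Z = 18697 (Z = -2584 + 21281 = 18697)
U = -34 (U = 6 - 9/(-9/10)*(-4) = 6 - 9*(-10/9)*(-4) = 6 - (-10)*(-4) = 6 - 1*40 = 6 - 40 = -34)
Z - U = 18697 - 1*(-34) = 18697 + 34 = 18731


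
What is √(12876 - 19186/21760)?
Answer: √23813818790/1360 ≈ 113.47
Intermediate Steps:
√(12876 - 19186/21760) = √(12876 - 19186*1/21760) = √(12876 - 9593/10880) = √(140081287/10880) = √23813818790/1360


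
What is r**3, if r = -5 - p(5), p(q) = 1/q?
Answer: -17576/125 ≈ -140.61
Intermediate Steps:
r = -26/5 (r = -5 - 1/5 = -26/5 ≈ -5.2000)
r**3 = (-26/5)**3 = -17576/125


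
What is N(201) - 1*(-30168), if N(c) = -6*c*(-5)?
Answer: 36198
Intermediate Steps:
N(c) = 30*c
N(201) - 1*(-30168) = 30*201 - 1*(-30168) = 6030 + 30168 = 36198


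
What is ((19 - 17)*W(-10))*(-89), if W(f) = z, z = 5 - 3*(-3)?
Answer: -2492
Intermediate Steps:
z = 14 (z = 5 + 9 = 14)
W(f) = 14
((19 - 17)*W(-10))*(-89) = ((19 - 17)*14)*(-89) = (2*14)*(-89) = 28*(-89) = -2492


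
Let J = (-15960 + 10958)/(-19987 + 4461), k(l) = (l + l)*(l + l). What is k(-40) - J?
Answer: 49680699/7763 ≈ 6399.7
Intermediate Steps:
k(l) = 4*l**2 (k(l) = (2*l)*(2*l) = 4*l**2)
J = 2501/7763 (J = -5002/(-15526) = -5002*(-1/15526) = 2501/7763 ≈ 0.32217)
k(-40) - J = 4*(-40)**2 - 1*2501/7763 = 4*1600 - 2501/7763 = 6400 - 2501/7763 = 49680699/7763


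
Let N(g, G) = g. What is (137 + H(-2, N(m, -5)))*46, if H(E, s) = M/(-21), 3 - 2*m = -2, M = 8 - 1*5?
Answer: 44068/7 ≈ 6295.4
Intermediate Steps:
M = 3 (M = 8 - 5 = 3)
m = 5/2 (m = 3/2 - 1/2*(-2) = 3/2 + 1 = 5/2 ≈ 2.5000)
H(E, s) = -1/7 (H(E, s) = 3/(-21) = 3*(-1/21) = -1/7)
(137 + H(-2, N(m, -5)))*46 = (137 - 1/7)*46 = (958/7)*46 = 44068/7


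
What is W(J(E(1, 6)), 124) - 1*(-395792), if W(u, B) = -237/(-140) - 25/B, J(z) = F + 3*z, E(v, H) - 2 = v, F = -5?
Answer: 429435938/1085 ≈ 3.9579e+5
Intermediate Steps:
E(v, H) = 2 + v
J(z) = -5 + 3*z
W(u, B) = 237/140 - 25/B (W(u, B) = -237*(-1/140) - 25/B = 237/140 - 25/B)
W(J(E(1, 6)), 124) - 1*(-395792) = (237/140 - 25/124) - 1*(-395792) = (237/140 - 25*1/124) + 395792 = (237/140 - 25/124) + 395792 = 1618/1085 + 395792 = 429435938/1085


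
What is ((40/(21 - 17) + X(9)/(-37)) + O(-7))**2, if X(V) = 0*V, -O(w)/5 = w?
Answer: 2025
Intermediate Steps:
O(w) = -5*w
X(V) = 0
((40/(21 - 17) + X(9)/(-37)) + O(-7))**2 = ((40/(21 - 17) + 0/(-37)) - 5*(-7))**2 = ((40/4 + 0*(-1/37)) + 35)**2 = ((40*(1/4) + 0) + 35)**2 = ((10 + 0) + 35)**2 = (10 + 35)**2 = 45**2 = 2025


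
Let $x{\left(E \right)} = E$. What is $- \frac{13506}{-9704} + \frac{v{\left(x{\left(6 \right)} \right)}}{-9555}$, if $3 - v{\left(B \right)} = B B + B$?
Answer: $\frac{1659337}{1188740} \approx 1.3959$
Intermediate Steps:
$v{\left(B \right)} = 3 - B - B^{2}$ ($v{\left(B \right)} = 3 - \left(B B + B\right) = 3 - \left(B^{2} + B\right) = 3 - \left(B + B^{2}\right) = 3 - B - B^{2}$)
$- \frac{13506}{-9704} + \frac{v{\left(x{\left(6 \right)} \right)}}{-9555} = - \frac{13506}{-9704} + \frac{3 - 6 - 6^{2}}{-9555} = \left(-13506\right) \left(- \frac{1}{9704}\right) + \left(3 - 6 - 36\right) \left(- \frac{1}{9555}\right) = \frac{6753}{4852} + \left(3 - 6 - 36\right) \left(- \frac{1}{9555}\right) = \frac{6753}{4852} - - \frac{1}{245} = \frac{6753}{4852} + \frac{1}{245} = \frac{1659337}{1188740}$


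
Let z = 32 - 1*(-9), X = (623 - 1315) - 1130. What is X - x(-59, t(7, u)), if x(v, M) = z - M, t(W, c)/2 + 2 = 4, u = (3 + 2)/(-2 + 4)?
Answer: -1859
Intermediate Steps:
u = 5/2 ≈ 2.5000
X = -1822 (X = -692 - 1130 = -1822)
t(W, c) = 4 (t(W, c) = -4 + 2*4 = -4 + 8 = 4)
z = 41 (z = 32 + 9 = 41)
x(v, M) = 41 - M
X - x(-59, t(7, u)) = -1822 - (41 - 1*4) = -1822 - (41 - 4) = -1822 - 1*37 = -1822 - 37 = -1859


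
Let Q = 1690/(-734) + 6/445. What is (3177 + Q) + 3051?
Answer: 1016751997/163315 ≈ 6225.7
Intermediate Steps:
Q = -373823/163315 (Q = 1690*(-1/734) + 6*(1/445) = -845/367 + 6/445 = -373823/163315 ≈ -2.2890)
(3177 + Q) + 3051 = (3177 - 373823/163315) + 3051 = 518477932/163315 + 3051 = 1016751997/163315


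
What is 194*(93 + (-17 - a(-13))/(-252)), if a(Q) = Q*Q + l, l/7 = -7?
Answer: 2286581/126 ≈ 18147.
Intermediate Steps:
l = -49 (l = 7*(-7) = -49)
a(Q) = -49 + Q² (a(Q) = Q*Q - 49 = Q² - 49 = -49 + Q²)
194*(93 + (-17 - a(-13))/(-252)) = 194*(93 + (-17 - (-49 + (-13)²))/(-252)) = 194*(93 + (-17 - (-49 + 169))*(-1/252)) = 194*(93 + (-17 - 1*120)*(-1/252)) = 194*(93 + (-17 - 120)*(-1/252)) = 194*(93 - 137*(-1/252)) = 194*(93 + 137/252) = 194*(23573/252) = 2286581/126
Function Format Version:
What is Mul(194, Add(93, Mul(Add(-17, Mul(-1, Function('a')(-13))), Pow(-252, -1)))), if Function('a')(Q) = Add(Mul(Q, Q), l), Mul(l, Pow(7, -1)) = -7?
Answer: Rational(2286581, 126) ≈ 18147.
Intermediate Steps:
l = -49 (l = Mul(7, -7) = -49)
Function('a')(Q) = Add(-49, Pow(Q, 2)) (Function('a')(Q) = Add(Mul(Q, Q), -49) = Add(Pow(Q, 2), -49) = Add(-49, Pow(Q, 2)))
Mul(194, Add(93, Mul(Add(-17, Mul(-1, Function('a')(-13))), Pow(-252, -1)))) = Mul(194, Add(93, Mul(Add(-17, Mul(-1, Add(-49, Pow(-13, 2)))), Pow(-252, -1)))) = Mul(194, Add(93, Mul(Add(-17, Mul(-1, Add(-49, 169))), Rational(-1, 252)))) = Mul(194, Add(93, Mul(Add(-17, Mul(-1, 120)), Rational(-1, 252)))) = Mul(194, Add(93, Mul(Add(-17, -120), Rational(-1, 252)))) = Mul(194, Add(93, Mul(-137, Rational(-1, 252)))) = Mul(194, Add(93, Rational(137, 252))) = Mul(194, Rational(23573, 252)) = Rational(2286581, 126)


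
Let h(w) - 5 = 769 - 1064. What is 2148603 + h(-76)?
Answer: 2148313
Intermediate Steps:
h(w) = -290 (h(w) = 5 + (769 - 1064) = 5 - 295 = -290)
2148603 + h(-76) = 2148603 - 290 = 2148313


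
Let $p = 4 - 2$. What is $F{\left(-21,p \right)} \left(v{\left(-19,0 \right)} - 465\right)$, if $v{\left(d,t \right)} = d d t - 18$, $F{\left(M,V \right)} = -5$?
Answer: $2415$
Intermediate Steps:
$p = 2$ ($p = 4 - 2 = 2$)
$v{\left(d,t \right)} = -18 + t d^{2}$ ($v{\left(d,t \right)} = d^{2} t - 18 = t d^{2} - 18 = -18 + t d^{2}$)
$F{\left(-21,p \right)} \left(v{\left(-19,0 \right)} - 465\right) = - 5 \left(\left(-18 + 0 \left(-19\right)^{2}\right) - 465\right) = - 5 \left(\left(-18 + 0 \cdot 361\right) - 465\right) = - 5 \left(\left(-18 + 0\right) - 465\right) = - 5 \left(-18 - 465\right) = \left(-5\right) \left(-483\right) = 2415$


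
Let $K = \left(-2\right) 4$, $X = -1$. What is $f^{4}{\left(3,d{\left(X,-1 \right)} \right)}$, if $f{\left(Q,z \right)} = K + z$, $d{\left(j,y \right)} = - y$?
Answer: $2401$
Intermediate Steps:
$K = -8$
$f{\left(Q,z \right)} = -8 + z$
$f^{4}{\left(3,d{\left(X,-1 \right)} \right)} = \left(-8 - -1\right)^{4} = \left(-8 + 1\right)^{4} = \left(-7\right)^{4} = 2401$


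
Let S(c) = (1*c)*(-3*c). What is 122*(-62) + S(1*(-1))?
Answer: -7567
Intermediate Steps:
S(c) = -3*c² (S(c) = c*(-3*c) = -3*c²)
122*(-62) + S(1*(-1)) = 122*(-62) - 3*1² = -7564 - 3*(-1)² = -7564 - 3*1 = -7564 - 3 = -7567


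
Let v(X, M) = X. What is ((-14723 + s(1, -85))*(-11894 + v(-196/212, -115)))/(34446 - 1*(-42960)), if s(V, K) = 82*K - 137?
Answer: 6881154365/2051259 ≈ 3354.6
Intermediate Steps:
s(V, K) = -137 + 82*K
((-14723 + s(1, -85))*(-11894 + v(-196/212, -115)))/(34446 - 1*(-42960)) = ((-14723 + (-137 + 82*(-85)))*(-11894 - 196/212))/(34446 - 1*(-42960)) = ((-14723 + (-137 - 6970))*(-11894 - 196*1/212))/(34446 + 42960) = ((-14723 - 7107)*(-11894 - 49/53))/77406 = -21830*(-630431/53)*(1/77406) = (13762308730/53)*(1/77406) = 6881154365/2051259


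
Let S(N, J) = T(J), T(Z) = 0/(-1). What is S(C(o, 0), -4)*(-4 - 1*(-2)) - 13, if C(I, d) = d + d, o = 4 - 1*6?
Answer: -13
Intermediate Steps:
T(Z) = 0 (T(Z) = 0*(-1) = 0)
o = -2 (o = 4 - 6 = -2)
C(I, d) = 2*d
S(N, J) = 0
S(C(o, 0), -4)*(-4 - 1*(-2)) - 13 = 0*(-4 - 1*(-2)) - 13 = 0*(-4 + 2) - 13 = 0*(-2) - 13 = 0 - 13 = -13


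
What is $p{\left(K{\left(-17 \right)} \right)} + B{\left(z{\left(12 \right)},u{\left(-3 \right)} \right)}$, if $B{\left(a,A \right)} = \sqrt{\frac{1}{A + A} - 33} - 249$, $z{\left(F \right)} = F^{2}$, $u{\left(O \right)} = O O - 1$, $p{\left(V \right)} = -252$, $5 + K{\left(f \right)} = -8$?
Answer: $-501 + \frac{i \sqrt{527}}{4} \approx -501.0 + 5.7391 i$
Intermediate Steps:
$K{\left(f \right)} = -13$ ($K{\left(f \right)} = -5 - 8 = -13$)
$u{\left(O \right)} = -1 + O^{2}$ ($u{\left(O \right)} = O^{2} - 1 = -1 + O^{2}$)
$B{\left(a,A \right)} = -249 + \sqrt{-33 + \frac{1}{2 A}}$ ($B{\left(a,A \right)} = \sqrt{\frac{1}{2 A} - 33} - 249 = \sqrt{-33 + \frac{1}{2 A}} - 249 = -249 + \sqrt{-33 + \frac{1}{2 A}}$)
$p{\left(K{\left(-17 \right)} \right)} + B{\left(z{\left(12 \right)},u{\left(-3 \right)} \right)} = -252 - \left(249 - \frac{\sqrt{-132 + \frac{2}{-1 + \left(-3\right)^{2}}}}{2}\right) = -252 - \left(249 - \frac{\sqrt{-132 + \frac{2}{-1 + 9}}}{2}\right) = -252 - \left(249 - \frac{\sqrt{-132 + \frac{2}{8}}}{2}\right) = -252 - \left(249 - \frac{\sqrt{-132 + 2 \cdot \frac{1}{8}}}{2}\right) = -252 - \left(249 - \frac{\sqrt{-132 + \frac{1}{4}}}{2}\right) = -252 - \left(249 - \frac{\sqrt{- \frac{527}{4}}}{2}\right) = -252 - \left(249 - \frac{\frac{1}{2} i \sqrt{527}}{2}\right) = -252 - \left(249 - \frac{i \sqrt{527}}{4}\right) = -501 + \frac{i \sqrt{527}}{4}$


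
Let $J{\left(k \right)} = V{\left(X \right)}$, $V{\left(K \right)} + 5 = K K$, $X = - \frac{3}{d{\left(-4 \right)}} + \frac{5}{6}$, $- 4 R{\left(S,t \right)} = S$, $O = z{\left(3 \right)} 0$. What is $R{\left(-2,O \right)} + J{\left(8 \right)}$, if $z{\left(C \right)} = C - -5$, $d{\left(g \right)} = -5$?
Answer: $- \frac{2201}{900} \approx -2.4456$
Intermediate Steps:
$z{\left(C \right)} = 5 + C$ ($z{\left(C \right)} = C + 5 = 5 + C$)
$O = 0$ ($O = \left(5 + 3\right) 0 = 8 \cdot 0 = 0$)
$R{\left(S,t \right)} = - \frac{S}{4}$
$X = \frac{43}{30}$ ($X = - \frac{3}{-5} + \frac{5}{6} = \left(-3\right) \left(- \frac{1}{5}\right) + 5 \cdot \frac{1}{6} = \frac{3}{5} + \frac{5}{6} = \frac{43}{30} \approx 1.4333$)
$V{\left(K \right)} = -5 + K^{2}$ ($V{\left(K \right)} = -5 + K K = -5 + K^{2}$)
$J{\left(k \right)} = - \frac{2651}{900}$ ($J{\left(k \right)} = -5 + \left(\frac{43}{30}\right)^{2} = -5 + \frac{1849}{900} = - \frac{2651}{900}$)
$R{\left(-2,O \right)} + J{\left(8 \right)} = \left(- \frac{1}{4}\right) \left(-2\right) - \frac{2651}{900} = \frac{1}{2} - \frac{2651}{900} = - \frac{2201}{900}$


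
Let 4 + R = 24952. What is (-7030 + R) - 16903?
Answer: 1015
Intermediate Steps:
R = 24948 (R = -4 + 24952 = 24948)
(-7030 + R) - 16903 = (-7030 + 24948) - 16903 = 17918 - 16903 = 1015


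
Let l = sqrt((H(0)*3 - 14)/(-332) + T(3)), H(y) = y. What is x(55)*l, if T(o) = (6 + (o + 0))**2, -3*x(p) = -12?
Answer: 2*sqrt(2233198)/83 ≈ 36.009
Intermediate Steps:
x(p) = 4 (x(p) = -1/3*(-12) = 4)
T(o) = (6 + o)**2
l = sqrt(2233198)/166 (l = sqrt((0*3 - 14)/(-332) + (6 + 3)**2) = sqrt((0 - 14)*(-1/332) + 9**2) = sqrt(-14*(-1/332) + 81) = sqrt(7/166 + 81) = sqrt(13453/166) = sqrt(2233198)/166 ≈ 9.0023)
x(55)*l = 4*(sqrt(2233198)/166) = 2*sqrt(2233198)/83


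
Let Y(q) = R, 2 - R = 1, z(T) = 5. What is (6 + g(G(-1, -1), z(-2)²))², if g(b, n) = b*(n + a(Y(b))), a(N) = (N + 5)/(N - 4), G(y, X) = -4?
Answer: 7396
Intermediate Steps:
R = 1 (R = 2 - 1*1 = 2 - 1 = 1)
Y(q) = 1
a(N) = (5 + N)/(-4 + N)
g(b, n) = b*(-2 + n) (g(b, n) = b*(n + (5 + 1)/(-4 + 1)) = b*(n + 6/(-3)) = b*(n - ⅓*6) = b*(n - 2) = b*(-2 + n))
(6 + g(G(-1, -1), z(-2)²))² = (6 - 4*(-2 + 5²))² = (6 - 4*(-2 + 25))² = (6 - 4*23)² = (6 - 92)² = (-86)² = 7396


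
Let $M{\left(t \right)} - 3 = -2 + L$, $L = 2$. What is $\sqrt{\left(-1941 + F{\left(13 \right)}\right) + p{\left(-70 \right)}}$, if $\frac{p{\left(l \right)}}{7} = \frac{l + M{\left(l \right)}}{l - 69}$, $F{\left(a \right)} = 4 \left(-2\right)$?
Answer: $\frac{i \sqrt{37591438}}{139} \approx 44.109 i$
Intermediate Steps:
$M{\left(t \right)} = 3$ ($M{\left(t \right)} = 3 + \left(-2 + 2\right) = 3 + 0 = 3$)
$F{\left(a \right)} = -8$
$p{\left(l \right)} = \frac{7 \left(3 + l\right)}{-69 + l}$ ($p{\left(l \right)} = 7 \frac{l + 3}{l - 69} = 7 \frac{3 + l}{-69 + l} = \frac{7 \left(3 + l\right)}{-69 + l}$)
$\sqrt{\left(-1941 + F{\left(13 \right)}\right) + p{\left(-70 \right)}} = \sqrt{\left(-1941 - 8\right) + \frac{7 \left(3 - 70\right)}{-69 - 70}} = \sqrt{-1949 + 7 \frac{1}{-139} \left(-67\right)} = \sqrt{-1949 + 7 \left(- \frac{1}{139}\right) \left(-67\right)} = \sqrt{-1949 + \frac{469}{139}} = \sqrt{- \frac{270442}{139}} = \frac{i \sqrt{37591438}}{139}$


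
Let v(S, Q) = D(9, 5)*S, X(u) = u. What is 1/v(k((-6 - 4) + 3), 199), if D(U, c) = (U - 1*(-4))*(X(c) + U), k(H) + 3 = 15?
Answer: 1/2184 ≈ 0.00045788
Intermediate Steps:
k(H) = 12 (k(H) = -3 + 15 = 12)
D(U, c) = (4 + U)*(U + c) (D(U, c) = (U - 1*(-4))*(c + U) = (U + 4)*(U + c) = (4 + U)*(U + c))
v(S, Q) = 182*S (v(S, Q) = (9**2 + 4*9 + 4*5 + 9*5)*S = (81 + 36 + 20 + 45)*S = 182*S)
1/v(k((-6 - 4) + 3), 199) = 1/(182*12) = 1/2184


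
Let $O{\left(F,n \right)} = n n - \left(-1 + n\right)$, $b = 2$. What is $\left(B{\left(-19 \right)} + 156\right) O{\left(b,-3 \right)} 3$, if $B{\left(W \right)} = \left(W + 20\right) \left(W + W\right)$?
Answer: $4602$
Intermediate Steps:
$B{\left(W \right)} = 2 W \left(20 + W\right)$ ($B{\left(W \right)} = \left(20 + W\right) 2 W = 2 W \left(20 + W\right)$)
$O{\left(F,n \right)} = 1 + n^{2} - n$ ($O{\left(F,n \right)} = n^{2} - \left(-1 + n\right) = 1 + n^{2} - n$)
$\left(B{\left(-19 \right)} + 156\right) O{\left(b,-3 \right)} 3 = \left(2 \left(-19\right) \left(20 - 19\right) + 156\right) \left(1 + \left(-3\right)^{2} - -3\right) 3 = \left(2 \left(-19\right) 1 + 156\right) \left(1 + 9 + 3\right) 3 = \left(-38 + 156\right) 13 \cdot 3 = 118 \cdot 39 = 4602$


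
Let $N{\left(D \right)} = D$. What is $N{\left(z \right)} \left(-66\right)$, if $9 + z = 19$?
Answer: $-660$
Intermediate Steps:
$z = 10$ ($z = -9 + 19 = 10$)
$N{\left(z \right)} \left(-66\right) = 10 \left(-66\right) = -660$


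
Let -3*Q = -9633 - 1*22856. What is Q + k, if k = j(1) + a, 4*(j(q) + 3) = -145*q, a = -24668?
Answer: -166531/12 ≈ -13878.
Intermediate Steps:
Q = 32489/3 (Q = -(-9633 - 1*22856)/3 = -(-9633 - 22856)/3 = -⅓*(-32489) = 32489/3 ≈ 10830.)
j(q) = -3 - 145*q/4 (j(q) = -3 + (-145*q)/4 = -3 - 145*q/4)
k = -98829/4 (k = (-3 - 145/4*1) - 24668 = (-3 - 145/4) - 24668 = -157/4 - 24668 = -98829/4 ≈ -24707.)
Q + k = 32489/3 - 98829/4 = -166531/12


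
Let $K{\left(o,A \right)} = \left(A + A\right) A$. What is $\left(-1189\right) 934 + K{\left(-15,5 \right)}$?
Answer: $-1110476$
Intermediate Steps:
$K{\left(o,A \right)} = 2 A^{2}$ ($K{\left(o,A \right)} = 2 A A = 2 A^{2}$)
$\left(-1189\right) 934 + K{\left(-15,5 \right)} = \left(-1189\right) 934 + 2 \cdot 5^{2} = -1110526 + 2 \cdot 25 = -1110526 + 50 = -1110476$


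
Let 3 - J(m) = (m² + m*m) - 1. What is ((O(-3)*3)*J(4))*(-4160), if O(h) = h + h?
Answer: -2096640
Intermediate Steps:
O(h) = 2*h
J(m) = 4 - 2*m² (J(m) = 3 - ((m² + m*m) - 1) = 3 - ((m² + m²) - 1) = 3 - (2*m² - 1) = 3 - (-1 + 2*m²) = 3 + (1 - 2*m²) = 4 - 2*m²)
((O(-3)*3)*J(4))*(-4160) = (((2*(-3))*3)*(4 - 2*4²))*(-4160) = ((-6*3)*(4 - 2*16))*(-4160) = -18*(4 - 32)*(-4160) = -18*(-28)*(-4160) = 504*(-4160) = -2096640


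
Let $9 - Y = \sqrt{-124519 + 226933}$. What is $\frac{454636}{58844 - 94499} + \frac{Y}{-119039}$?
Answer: $- \frac{54119735699}{4244335545} + \frac{13 \sqrt{606}}{119039} \approx -12.748$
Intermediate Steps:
$Y = 9 - 13 \sqrt{606}$ ($Y = 9 - \sqrt{-124519 + 226933} = 9 - \sqrt{102414} = 9 - 13 \sqrt{606} \approx -311.02$)
$\frac{454636}{58844 - 94499} + \frac{Y}{-119039} = \frac{454636}{58844 - 94499} + \frac{9 - 13 \sqrt{606}}{-119039} = \frac{454636}{58844 - 94499} + \left(9 - 13 \sqrt{606}\right) \left(- \frac{1}{119039}\right) = \frac{454636}{-35655} - \left(\frac{9}{119039} - \frac{13 \sqrt{606}}{119039}\right) = 454636 \left(- \frac{1}{35655}\right) - \left(\frac{9}{119039} - \frac{13 \sqrt{606}}{119039}\right) = - \frac{454636}{35655} - \left(\frac{9}{119039} - \frac{13 \sqrt{606}}{119039}\right) = - \frac{54119735699}{4244335545} + \frac{13 \sqrt{606}}{119039}$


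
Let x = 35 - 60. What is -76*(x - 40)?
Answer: 4940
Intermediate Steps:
x = -25
-76*(x - 40) = -76*(-25 - 40) = -76*(-65) = 4940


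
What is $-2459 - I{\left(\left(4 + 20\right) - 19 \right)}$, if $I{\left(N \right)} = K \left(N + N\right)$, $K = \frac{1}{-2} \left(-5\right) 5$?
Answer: $-2584$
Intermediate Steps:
$K = \frac{25}{2}$ ($K = \left(- \frac{1}{2}\right) \left(-5\right) 5 = \frac{5}{2} \cdot 5 = \frac{25}{2} \approx 12.5$)
$I{\left(N \right)} = 25 N$ ($I{\left(N \right)} = \frac{25 \left(N + N\right)}{2} = \frac{25 \cdot 2 N}{2} = 25 N$)
$-2459 - I{\left(\left(4 + 20\right) - 19 \right)} = -2459 - 25 \left(\left(4 + 20\right) - 19\right) = -2459 - 25 \left(24 - 19\right) = -2459 - 25 \cdot 5 = -2459 - 125 = -2584$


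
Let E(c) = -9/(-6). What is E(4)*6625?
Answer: 19875/2 ≈ 9937.5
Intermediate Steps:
E(c) = 3/2 (E(c) = -9*(-⅙) = 3/2)
E(4)*6625 = (3/2)*6625 = 19875/2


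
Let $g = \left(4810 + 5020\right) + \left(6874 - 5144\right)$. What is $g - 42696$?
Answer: $-31136$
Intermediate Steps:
$g = 11560$ ($g = 9830 + 1730 = 11560$)
$g - 42696 = 11560 - 42696 = -31136$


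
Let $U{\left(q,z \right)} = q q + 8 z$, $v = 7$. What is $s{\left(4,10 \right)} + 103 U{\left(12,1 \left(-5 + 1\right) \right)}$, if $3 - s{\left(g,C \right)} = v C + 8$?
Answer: $11461$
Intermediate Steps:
$s{\left(g,C \right)} = -5 - 7 C$ ($s{\left(g,C \right)} = 3 - \left(7 C + 8\right) = 3 - \left(8 + 7 C\right) = -5 - 7 C$)
$U{\left(q,z \right)} = q^{2} + 8 z$
$s{\left(4,10 \right)} + 103 U{\left(12,1 \left(-5 + 1\right) \right)} = \left(-5 - 70\right) + 103 \left(12^{2} + 8 \cdot 1 \left(-5 + 1\right)\right) = \left(-5 - 70\right) + 103 \left(144 + 8 \cdot 1 \left(-4\right)\right) = -75 + 103 \left(144 + 8 \left(-4\right)\right) = -75 + 103 \left(144 - 32\right) = -75 + 103 \cdot 112 = -75 + 11536 = 11461$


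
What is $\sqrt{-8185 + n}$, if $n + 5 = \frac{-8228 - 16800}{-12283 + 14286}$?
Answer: $\frac{i \sqrt{32908484794}}{2003} \approx 90.568 i$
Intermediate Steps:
$n = - \frac{35043}{2003}$ ($n = -5 + \frac{-8228 - 16800}{-12283 + 14286} = -5 - \frac{25028}{2003} = - \frac{35043}{2003} \approx -17.495$)
$\sqrt{-8185 + n} = \sqrt{-8185 - \frac{35043}{2003}} = \sqrt{- \frac{16429598}{2003}} = \frac{i \sqrt{32908484794}}{2003}$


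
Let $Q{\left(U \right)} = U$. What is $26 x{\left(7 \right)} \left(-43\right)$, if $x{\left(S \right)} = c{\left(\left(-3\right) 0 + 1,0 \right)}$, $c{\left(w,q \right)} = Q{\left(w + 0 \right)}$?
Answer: $-1118$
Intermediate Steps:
$c{\left(w,q \right)} = w$ ($c{\left(w,q \right)} = w + 0 = w$)
$x{\left(S \right)} = 1$ ($x{\left(S \right)} = \left(-3\right) 0 + 1 = 0 + 1 = 1$)
$26 x{\left(7 \right)} \left(-43\right) = 26 \cdot 1 \left(-43\right) = 26 \left(-43\right) = -1118$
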